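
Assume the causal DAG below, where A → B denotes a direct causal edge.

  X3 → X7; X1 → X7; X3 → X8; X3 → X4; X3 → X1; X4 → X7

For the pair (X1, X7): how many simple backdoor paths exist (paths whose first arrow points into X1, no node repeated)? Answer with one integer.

A backdoor path from X1 to X7 is any simple undirected path whose first edge points into X1 (i.e. leaves X1 via a parent).
Parents of X1: {X3}.
Enumerating:
  P1: X1 <- X3 -> X4 -> X7
  P2: X1 <- X3 -> X7
That exhausts the simple backdoor paths. Count: 2.

2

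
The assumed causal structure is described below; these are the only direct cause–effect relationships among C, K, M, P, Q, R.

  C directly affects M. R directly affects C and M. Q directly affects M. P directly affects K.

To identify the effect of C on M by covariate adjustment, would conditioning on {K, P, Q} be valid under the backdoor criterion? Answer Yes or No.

No

Backdoor paths from C to M (paths whose first edge points into C):
  P1: C <- R -> M
Condition 1 (no descendant of C in the set): holds — descendants of C are {M}; none are in {K, P, Q}.
Condition 2 (every backdoor path blocked by {K, P, Q}):
  P1: open — no interior node is in the conditioning set.
{K, P, Q} does not satisfy the backdoor criterion.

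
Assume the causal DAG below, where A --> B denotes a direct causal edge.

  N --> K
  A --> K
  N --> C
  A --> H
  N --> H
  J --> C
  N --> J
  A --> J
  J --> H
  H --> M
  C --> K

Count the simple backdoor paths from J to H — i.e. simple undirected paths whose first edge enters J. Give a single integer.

A backdoor path from J to H is any simple undirected path whose first edge points into J (i.e. leaves J via a parent).
Parents of J: {A, N}.
Enumerating:
  P1: J <- N -> H
  P2: J <- N -> C -> K <- A -> H
  P3: J <- N -> K <- A -> H
  P4: J <- A -> H
  P5: J <- A -> K <- N -> H
  P6: J <- A -> K <- C <- N -> H
That exhausts the simple backdoor paths. Count: 6.

6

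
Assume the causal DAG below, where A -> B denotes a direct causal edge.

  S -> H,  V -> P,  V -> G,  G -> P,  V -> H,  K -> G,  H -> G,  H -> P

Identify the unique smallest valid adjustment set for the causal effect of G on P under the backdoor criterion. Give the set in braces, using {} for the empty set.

Variables eligible for adjustment (non-descendants of G, excluding G and P): {H, K, S, V}.
Backdoor paths from G to P:
  P1: G <- V -> H -> P
  P2: G <- V -> P
  P3: G <- H <- V -> P
  P4: G <- H -> P
The empty set is not sufficient: P1 (G <- V -> H -> P) has no collider blocking it and no conditioned non-collider, so it is open.
Try {H, V}:
  P1: blocked at fork node V ∈ conditioning set.
  P2: blocked at fork node V ∈ conditioning set.
  P3: blocked at chain node H ∈ conditioning set.
  P4: blocked at fork node H ∈ conditioning set.
{H, V} contains no descendant of G and blocks every backdoor path.
Every element of {H, V} is needed (dropping H leaves P4 open; dropping V leaves P2 open), so no proper subset is valid.
Among all size-2 subsets of the eligible variables, only {H, V} blocks every backdoor path, so it is the unique smallest valid adjustment set.

{H, V}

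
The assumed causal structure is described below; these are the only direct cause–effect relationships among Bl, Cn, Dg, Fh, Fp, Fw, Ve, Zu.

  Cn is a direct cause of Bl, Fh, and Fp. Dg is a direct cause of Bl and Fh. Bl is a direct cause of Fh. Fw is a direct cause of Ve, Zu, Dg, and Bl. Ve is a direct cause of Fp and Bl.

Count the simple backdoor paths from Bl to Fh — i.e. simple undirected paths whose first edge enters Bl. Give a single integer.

A backdoor path from Bl to Fh is any simple undirected path whose first edge points into Bl (i.e. leaves Bl via a parent).
Parents of Bl: {Cn, Dg, Fw, Ve}.
Enumerating:
  P1: Bl <- Cn -> Fp <- Ve <- Fw -> Dg -> Fh
  P2: Bl <- Cn -> Fh
  P3: Bl <- Fw -> Dg -> Fh
  P4: Bl <- Fw -> Ve -> Fp <- Cn -> Fh
  P5: Bl <- Dg <- Fw -> Ve -> Fp <- Cn -> Fh
  P6: Bl <- Dg -> Fh
  P7: Bl <- Ve <- Fw -> Dg -> Fh
  P8: Bl <- Ve -> Fp <- Cn -> Fh
That exhausts the simple backdoor paths. Count: 8.

8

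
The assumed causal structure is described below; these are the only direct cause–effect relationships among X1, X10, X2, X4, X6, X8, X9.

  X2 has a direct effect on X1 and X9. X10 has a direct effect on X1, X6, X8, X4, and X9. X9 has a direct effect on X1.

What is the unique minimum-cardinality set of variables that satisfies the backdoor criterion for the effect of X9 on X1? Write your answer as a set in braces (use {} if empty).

Variables eligible for adjustment (non-descendants of X9, excluding X9 and X1): {X10, X2, X4, X6, X8}.
Backdoor paths from X9 to X1:
  P1: X9 <- X2 -> X1
  P2: X9 <- X10 -> X1
The empty set is not sufficient: P1 (X9 <- X2 -> X1) has no collider blocking it and no conditioned non-collider, so it is open.
Try {X10, X2}:
  P1: blocked at fork node X2 ∈ conditioning set.
  P2: blocked at fork node X10 ∈ conditioning set.
{X10, X2} contains no descendant of X9 and blocks every backdoor path.
Every element of {X10, X2} is needed (dropping X10 leaves P2 open; dropping X2 leaves P1 open), so no proper subset is valid.
Among all size-2 subsets of the eligible variables, only {X10, X2} blocks every backdoor path, so it is the unique smallest valid adjustment set.

{X10, X2}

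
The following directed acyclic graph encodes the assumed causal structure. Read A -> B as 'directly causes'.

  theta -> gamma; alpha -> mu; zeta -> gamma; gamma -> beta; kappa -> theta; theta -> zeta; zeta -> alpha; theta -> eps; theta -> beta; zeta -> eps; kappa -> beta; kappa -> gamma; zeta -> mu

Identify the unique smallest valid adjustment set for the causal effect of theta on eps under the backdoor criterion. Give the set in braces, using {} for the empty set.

{}

Variables eligible for adjustment (non-descendants of theta, excluding theta and eps): {kappa}.
Backdoor paths from theta to eps:
  P1: theta <- kappa -> gamma <- zeta -> eps
  P2: theta <- kappa -> beta <- gamma <- zeta -> eps
Each backdoor path contains an unconditioned collider, so every path is already blocked with the empty conditioning set:
  P1: blocked at collider gamma (neither it nor any descendant is in the conditioning set).
  P2: blocked at collider beta (neither it nor any descendant is in the conditioning set).
The empty set is therefore the unique smallest valid set.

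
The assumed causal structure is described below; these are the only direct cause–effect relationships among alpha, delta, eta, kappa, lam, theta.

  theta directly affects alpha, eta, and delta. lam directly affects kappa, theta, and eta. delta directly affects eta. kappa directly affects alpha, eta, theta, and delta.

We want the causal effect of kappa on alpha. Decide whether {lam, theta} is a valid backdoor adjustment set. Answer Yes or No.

Backdoor paths from kappa to alpha (paths whose first edge points into kappa):
  P1: kappa <- lam -> theta -> alpha
  P2: kappa <- lam -> eta <- theta -> alpha
  P3: kappa <- lam -> eta <- delta <- theta -> alpha
Condition 1 (no descendant of kappa in the set): FAILS — theta is a descendant of kappa.
Condition 2 (every backdoor path blocked by {lam, theta}):
  P1: blocked at fork node lam ∈ conditioning set.
  P2: blocked at fork node lam ∈ conditioning set.
  P3: blocked at fork node lam ∈ conditioning set.
{lam, theta} does not satisfy the backdoor criterion.

No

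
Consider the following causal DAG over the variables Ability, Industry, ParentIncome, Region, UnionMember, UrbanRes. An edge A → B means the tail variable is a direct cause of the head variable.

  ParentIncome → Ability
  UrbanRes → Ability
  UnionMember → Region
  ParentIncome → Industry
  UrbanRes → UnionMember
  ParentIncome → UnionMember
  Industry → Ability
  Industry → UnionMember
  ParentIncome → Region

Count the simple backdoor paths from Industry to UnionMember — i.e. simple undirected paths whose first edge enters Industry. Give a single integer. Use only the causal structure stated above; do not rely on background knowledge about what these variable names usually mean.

3

A backdoor path from Industry to UnionMember is any simple undirected path whose first edge points into Industry (i.e. leaves Industry via a parent).
Parents of Industry: {ParentIncome}.
Enumerating:
  P1: Industry <- ParentIncome -> UnionMember
  P2: Industry <- ParentIncome -> Region <- UnionMember
  P3: Industry <- ParentIncome -> Ability <- UrbanRes -> UnionMember
That exhausts the simple backdoor paths. Count: 3.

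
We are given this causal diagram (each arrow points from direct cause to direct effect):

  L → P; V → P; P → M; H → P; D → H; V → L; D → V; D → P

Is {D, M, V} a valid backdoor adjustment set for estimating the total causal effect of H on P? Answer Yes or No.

No

Backdoor paths from H to P (paths whose first edge points into H):
  P1: H <- D -> V -> L -> P
  P2: H <- D -> V -> P
  P3: H <- D -> P
Condition 1 (no descendant of H in the set): FAILS — M is a descendant of H.
Condition 2 (every backdoor path blocked by {D, M, V}):
  P1: blocked at fork node D ∈ conditioning set.
  P2: blocked at fork node D ∈ conditioning set.
  P3: blocked at fork node D ∈ conditioning set.
{D, M, V} does not satisfy the backdoor criterion.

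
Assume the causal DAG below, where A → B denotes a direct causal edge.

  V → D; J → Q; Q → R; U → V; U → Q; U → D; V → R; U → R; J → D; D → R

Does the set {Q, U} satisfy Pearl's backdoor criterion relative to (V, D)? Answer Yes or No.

Yes

Backdoor paths from V to D (paths whose first edge points into V):
  P1: V <- U -> D
  P2: V <- U -> Q <- J -> D
  P3: V <- U -> Q -> R <- D
  P4: V <- U -> R <- D
  P5: V <- U -> R <- Q <- J -> D
Condition 1 (no descendant of V in the set): holds — descendants of V are {D, R}; none are in {Q, U}.
Condition 2 (every backdoor path blocked by {Q, U}):
  P1: blocked at fork node U ∈ conditioning set.
  P2: blocked at fork node U ∈ conditioning set.
  P3: blocked at fork node U ∈ conditioning set.
  P4: blocked at fork node U ∈ conditioning set.
  P5: blocked at fork node U ∈ conditioning set.
{Q, U} satisfies the backdoor criterion.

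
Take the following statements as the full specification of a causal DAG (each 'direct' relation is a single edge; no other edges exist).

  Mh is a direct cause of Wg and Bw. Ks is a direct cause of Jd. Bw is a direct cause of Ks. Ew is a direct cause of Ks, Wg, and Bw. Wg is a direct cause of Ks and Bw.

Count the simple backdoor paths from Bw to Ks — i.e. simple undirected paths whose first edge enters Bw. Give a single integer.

A backdoor path from Bw to Ks is any simple undirected path whose first edge points into Bw (i.e. leaves Bw via a parent).
Parents of Bw: {Ew, Mh, Wg}.
Enumerating:
  P1: Bw <- Ew -> Wg -> Ks
  P2: Bw <- Ew -> Ks
  P3: Bw <- Mh -> Wg <- Ew -> Ks
  P4: Bw <- Mh -> Wg -> Ks
  P5: Bw <- Wg <- Ew -> Ks
  P6: Bw <- Wg -> Ks
That exhausts the simple backdoor paths. Count: 6.

6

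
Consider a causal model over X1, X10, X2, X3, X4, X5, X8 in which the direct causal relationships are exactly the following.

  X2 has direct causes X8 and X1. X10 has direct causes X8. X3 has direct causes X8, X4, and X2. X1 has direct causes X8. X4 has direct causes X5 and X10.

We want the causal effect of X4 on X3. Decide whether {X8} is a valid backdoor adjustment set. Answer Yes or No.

Backdoor paths from X4 to X3 (paths whose first edge points into X4):
  P1: X4 <- X10 <- X8 -> X1 -> X2 -> X3
  P2: X4 <- X10 <- X8 -> X2 -> X3
  P3: X4 <- X10 <- X8 -> X3
Condition 1 (no descendant of X4 in the set): holds — descendants of X4 are {X3}; none are in {X8}.
Condition 2 (every backdoor path blocked by {X8}):
  P1: blocked at fork node X8 ∈ conditioning set.
  P2: blocked at fork node X8 ∈ conditioning set.
  P3: blocked at fork node X8 ∈ conditioning set.
{X8} satisfies the backdoor criterion.

Yes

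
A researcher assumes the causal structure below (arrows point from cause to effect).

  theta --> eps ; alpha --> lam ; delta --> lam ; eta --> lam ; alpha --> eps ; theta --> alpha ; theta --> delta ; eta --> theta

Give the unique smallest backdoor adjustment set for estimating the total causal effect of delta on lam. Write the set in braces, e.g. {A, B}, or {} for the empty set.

Variables eligible for adjustment (non-descendants of delta, excluding delta and lam): {alpha, eps, eta, theta}.
Backdoor paths from delta to lam:
  P1: delta <- theta <- eta -> lam
  P2: delta <- theta -> alpha -> lam
  P3: delta <- theta -> eps <- alpha -> lam
The empty set is not sufficient: P1 (delta <- theta <- eta -> lam) has no collider blocking it and no conditioned non-collider, so it is open.
Try {theta}:
  P1: blocked at chain node theta ∈ conditioning set.
  P2: blocked at fork node theta ∈ conditioning set.
  P3: blocked at fork node theta ∈ conditioning set.
{theta} contains no descendant of delta and blocks every backdoor path.
No other singleton works — e.g. {eta} leaves P2 open — so {theta} is the unique smallest valid adjustment set.

{theta}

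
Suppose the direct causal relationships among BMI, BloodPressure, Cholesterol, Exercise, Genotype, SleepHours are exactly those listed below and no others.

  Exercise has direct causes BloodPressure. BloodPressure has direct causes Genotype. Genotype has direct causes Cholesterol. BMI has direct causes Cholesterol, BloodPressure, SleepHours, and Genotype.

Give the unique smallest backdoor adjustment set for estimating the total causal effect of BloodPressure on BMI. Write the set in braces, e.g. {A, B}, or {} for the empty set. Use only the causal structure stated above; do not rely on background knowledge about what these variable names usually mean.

Variables eligible for adjustment (non-descendants of BloodPressure, excluding BloodPressure and BMI): {Cholesterol, Genotype, SleepHours}.
Backdoor paths from BloodPressure to BMI:
  P1: BloodPressure <- Genotype <- Cholesterol -> BMI
  P2: BloodPressure <- Genotype -> BMI
The empty set is not sufficient: P1 (BloodPressure <- Genotype <- Cholesterol -> BMI) has no collider blocking it and no conditioned non-collider, so it is open.
Try {Genotype}:
  P1: blocked at chain node Genotype ∈ conditioning set.
  P2: blocked at fork node Genotype ∈ conditioning set.
{Genotype} contains no descendant of BloodPressure and blocks every backdoor path.
No other singleton works — e.g. {Cholesterol} leaves P2 open — so {Genotype} is the unique smallest valid adjustment set.

{Genotype}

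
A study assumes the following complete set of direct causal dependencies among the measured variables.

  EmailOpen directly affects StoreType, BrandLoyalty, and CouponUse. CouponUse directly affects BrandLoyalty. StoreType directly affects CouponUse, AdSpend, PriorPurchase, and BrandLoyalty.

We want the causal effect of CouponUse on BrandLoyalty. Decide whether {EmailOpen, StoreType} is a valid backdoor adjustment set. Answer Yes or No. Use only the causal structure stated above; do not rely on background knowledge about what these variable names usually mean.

Backdoor paths from CouponUse to BrandLoyalty (paths whose first edge points into CouponUse):
  P1: CouponUse <- EmailOpen -> StoreType -> BrandLoyalty
  P2: CouponUse <- EmailOpen -> BrandLoyalty
  P3: CouponUse <- StoreType <- EmailOpen -> BrandLoyalty
  P4: CouponUse <- StoreType -> BrandLoyalty
Condition 1 (no descendant of CouponUse in the set): holds — descendants of CouponUse are {BrandLoyalty}; none are in {EmailOpen, StoreType}.
Condition 2 (every backdoor path blocked by {EmailOpen, StoreType}):
  P1: blocked at fork node EmailOpen ∈ conditioning set.
  P2: blocked at fork node EmailOpen ∈ conditioning set.
  P3: blocked at chain node StoreType ∈ conditioning set.
  P4: blocked at fork node StoreType ∈ conditioning set.
{EmailOpen, StoreType} satisfies the backdoor criterion.

Yes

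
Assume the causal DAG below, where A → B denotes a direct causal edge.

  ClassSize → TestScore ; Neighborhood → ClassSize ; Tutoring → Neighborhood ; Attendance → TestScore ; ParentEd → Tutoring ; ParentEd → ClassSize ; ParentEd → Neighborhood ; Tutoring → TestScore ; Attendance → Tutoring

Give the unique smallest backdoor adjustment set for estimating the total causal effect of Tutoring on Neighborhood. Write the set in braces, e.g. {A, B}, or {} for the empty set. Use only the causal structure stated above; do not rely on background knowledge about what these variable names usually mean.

{ParentEd}

Variables eligible for adjustment (non-descendants of Tutoring, excluding Tutoring and Neighborhood): {Attendance, ParentEd}.
Backdoor paths from Tutoring to Neighborhood:
  P1: Tutoring <- Attendance -> TestScore <- ClassSize <- ParentEd -> Neighborhood
  P2: Tutoring <- Attendance -> TestScore <- ClassSize <- Neighborhood
  P3: Tutoring <- ParentEd -> Neighborhood
  P4: Tutoring <- ParentEd -> ClassSize <- Neighborhood
The empty set is not sufficient: P3 (Tutoring <- ParentEd -> Neighborhood) has no collider blocking it and no conditioned non-collider, so it is open.
Try {ParentEd}:
  P1: blocked at collider TestScore (neither it nor any descendant is in the conditioning set).
  P2: blocked at collider TestScore (neither it nor any descendant is in the conditioning set).
  P3: blocked at fork node ParentEd ∈ conditioning set.
  P4: blocked at fork node ParentEd ∈ conditioning set.
{ParentEd} contains no descendant of Tutoring and blocks every backdoor path.
No other singleton works — e.g. {Attendance} leaves P3 open — so {ParentEd} is the unique smallest valid adjustment set.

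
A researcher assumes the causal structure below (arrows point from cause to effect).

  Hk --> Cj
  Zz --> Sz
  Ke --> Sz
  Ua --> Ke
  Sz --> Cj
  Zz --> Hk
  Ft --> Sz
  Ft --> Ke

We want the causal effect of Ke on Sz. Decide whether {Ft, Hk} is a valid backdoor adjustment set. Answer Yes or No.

Yes

Backdoor paths from Ke to Sz (paths whose first edge points into Ke):
  P1: Ke <- Ft -> Sz
Condition 1 (no descendant of Ke in the set): holds — descendants of Ke are {Cj, Sz}; none are in {Ft, Hk}.
Condition 2 (every backdoor path blocked by {Ft, Hk}):
  P1: blocked at fork node Ft ∈ conditioning set.
{Ft, Hk} satisfies the backdoor criterion.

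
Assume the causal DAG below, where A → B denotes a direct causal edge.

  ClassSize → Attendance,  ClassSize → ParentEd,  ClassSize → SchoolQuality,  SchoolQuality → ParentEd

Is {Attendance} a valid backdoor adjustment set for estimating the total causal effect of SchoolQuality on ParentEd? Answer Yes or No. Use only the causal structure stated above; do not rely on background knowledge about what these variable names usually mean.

No

Backdoor paths from SchoolQuality to ParentEd (paths whose first edge points into SchoolQuality):
  P1: SchoolQuality <- ClassSize -> ParentEd
Condition 1 (no descendant of SchoolQuality in the set): holds — descendants of SchoolQuality are {ParentEd}; none are in {Attendance}.
Condition 2 (every backdoor path blocked by {Attendance}):
  P1: open — no interior node is in the conditioning set.
{Attendance} does not satisfy the backdoor criterion.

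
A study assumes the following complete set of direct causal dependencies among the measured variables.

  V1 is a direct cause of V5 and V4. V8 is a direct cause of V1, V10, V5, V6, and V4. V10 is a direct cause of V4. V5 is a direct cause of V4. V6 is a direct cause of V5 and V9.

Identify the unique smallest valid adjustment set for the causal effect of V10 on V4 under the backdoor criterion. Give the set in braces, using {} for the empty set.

{V8}

Variables eligible for adjustment (non-descendants of V10, excluding V10 and V4): {V1, V5, V6, V8, V9}.
Backdoor paths from V10 to V4:
  P1: V10 <- V8 -> V6 -> V5 <- V1 -> V4
  P2: V10 <- V8 -> V6 -> V5 -> V4
  P3: V10 <- V8 -> V1 -> V5 -> V4
  P4: V10 <- V8 -> V1 -> V4
  P5: V10 <- V8 -> V5 <- V1 -> V4
  P6: V10 <- V8 -> V5 -> V4
  P7: V10 <- V8 -> V4
The empty set is not sufficient: P2 (V10 <- V8 -> V6 -> V5 -> V4) has no collider blocking it and no conditioned non-collider, so it is open.
Try {V8}:
  P1: blocked at fork node V8 ∈ conditioning set.
  P2: blocked at fork node V8 ∈ conditioning set.
  P3: blocked at fork node V8 ∈ conditioning set.
  P4: blocked at fork node V8 ∈ conditioning set.
  P5: blocked at fork node V8 ∈ conditioning set.
  P6: blocked at fork node V8 ∈ conditioning set.
  P7: blocked at fork node V8 ∈ conditioning set.
{V8} contains no descendant of V10 and blocks every backdoor path.
No other singleton works — e.g. {V6} leaves P3 open — so {V8} is the unique smallest valid adjustment set.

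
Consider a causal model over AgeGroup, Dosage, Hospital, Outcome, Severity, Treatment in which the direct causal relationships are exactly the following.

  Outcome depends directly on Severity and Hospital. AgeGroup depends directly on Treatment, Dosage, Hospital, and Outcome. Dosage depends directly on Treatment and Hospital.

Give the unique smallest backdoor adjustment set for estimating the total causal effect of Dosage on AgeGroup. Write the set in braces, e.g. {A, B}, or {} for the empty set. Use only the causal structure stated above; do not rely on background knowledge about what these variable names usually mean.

Variables eligible for adjustment (non-descendants of Dosage, excluding Dosage and AgeGroup): {Hospital, Outcome, Severity, Treatment}.
Backdoor paths from Dosage to AgeGroup:
  P1: Dosage <- Hospital -> Outcome -> AgeGroup
  P2: Dosage <- Hospital -> AgeGroup
  P3: Dosage <- Treatment -> AgeGroup
The empty set is not sufficient: P1 (Dosage <- Hospital -> Outcome -> AgeGroup) has no collider blocking it and no conditioned non-collider, so it is open.
Try {Hospital, Treatment}:
  P1: blocked at fork node Hospital ∈ conditioning set.
  P2: blocked at fork node Hospital ∈ conditioning set.
  P3: blocked at fork node Treatment ∈ conditioning set.
{Hospital, Treatment} contains no descendant of Dosage and blocks every backdoor path.
Every element of {Hospital, Treatment} is needed (dropping Hospital leaves P1 open; dropping Treatment leaves P3 open), so no proper subset is valid.
Among all size-2 subsets of the eligible variables, only {Hospital, Treatment} blocks every backdoor path, so it is the unique smallest valid adjustment set.

{Hospital, Treatment}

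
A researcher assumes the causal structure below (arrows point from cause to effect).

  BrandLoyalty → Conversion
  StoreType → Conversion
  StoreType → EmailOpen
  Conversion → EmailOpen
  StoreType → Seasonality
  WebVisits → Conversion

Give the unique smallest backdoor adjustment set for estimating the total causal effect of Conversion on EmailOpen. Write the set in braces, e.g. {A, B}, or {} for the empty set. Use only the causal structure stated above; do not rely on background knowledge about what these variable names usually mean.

{StoreType}

Variables eligible for adjustment (non-descendants of Conversion, excluding Conversion and EmailOpen): {BrandLoyalty, Seasonality, StoreType, WebVisits}.
Backdoor paths from Conversion to EmailOpen:
  P1: Conversion <- StoreType -> EmailOpen
The empty set is not sufficient: P1 (Conversion <- StoreType -> EmailOpen) has no collider blocking it and no conditioned non-collider, so it is open.
Try {StoreType}:
  P1: blocked at fork node StoreType ∈ conditioning set.
{StoreType} contains no descendant of Conversion and blocks every backdoor path.
No other singleton works — e.g. {WebVisits} leaves P1 open — so {StoreType} is the unique smallest valid adjustment set.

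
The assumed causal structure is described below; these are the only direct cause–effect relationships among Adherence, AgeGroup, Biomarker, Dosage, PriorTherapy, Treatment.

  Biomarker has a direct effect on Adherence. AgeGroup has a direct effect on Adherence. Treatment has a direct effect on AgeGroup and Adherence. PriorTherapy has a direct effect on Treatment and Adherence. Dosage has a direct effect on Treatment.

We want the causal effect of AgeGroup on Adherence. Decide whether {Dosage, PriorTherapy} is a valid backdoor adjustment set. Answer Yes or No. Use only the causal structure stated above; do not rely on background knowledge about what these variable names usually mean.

No

Backdoor paths from AgeGroup to Adherence (paths whose first edge points into AgeGroup):
  P1: AgeGroup <- Treatment <- PriorTherapy -> Adherence
  P2: AgeGroup <- Treatment -> Adherence
Condition 1 (no descendant of AgeGroup in the set): holds — descendants of AgeGroup are {Adherence}; none are in {Dosage, PriorTherapy}.
Condition 2 (every backdoor path blocked by {Dosage, PriorTherapy}):
  P1: blocked at fork node PriorTherapy ∈ conditioning set.
  P2: open — no interior node is in the conditioning set.
{Dosage, PriorTherapy} does not satisfy the backdoor criterion.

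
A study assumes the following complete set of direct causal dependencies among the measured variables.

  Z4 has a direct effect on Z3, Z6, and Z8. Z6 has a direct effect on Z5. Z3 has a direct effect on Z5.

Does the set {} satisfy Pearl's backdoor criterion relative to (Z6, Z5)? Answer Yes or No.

Backdoor paths from Z6 to Z5 (paths whose first edge points into Z6):
  P1: Z6 <- Z4 -> Z3 -> Z5
Condition 1 (no descendant of Z6 in the set): holds — descendants of Z6 are {Z5}; none are in {}.
Condition 2 (every backdoor path blocked by {}):
  P1: open — no interior node is in the conditioning set.
{} does not satisfy the backdoor criterion.

No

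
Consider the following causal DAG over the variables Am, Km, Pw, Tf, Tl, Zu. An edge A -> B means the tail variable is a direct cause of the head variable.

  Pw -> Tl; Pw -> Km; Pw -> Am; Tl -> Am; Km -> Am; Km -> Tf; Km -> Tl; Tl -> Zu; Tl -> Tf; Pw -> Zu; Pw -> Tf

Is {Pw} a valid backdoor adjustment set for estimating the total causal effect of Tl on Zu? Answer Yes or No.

Yes

Backdoor paths from Tl to Zu (paths whose first edge points into Tl):
  P1: Tl <- Pw -> Zu
  P2: Tl <- Km <- Pw -> Zu
  P3: Tl <- Km -> Am <- Pw -> Zu
  P4: Tl <- Km -> Tf <- Pw -> Zu
Condition 1 (no descendant of Tl in the set): holds — descendants of Tl are {Am, Tf, Zu}; none are in {Pw}.
Condition 2 (every backdoor path blocked by {Pw}):
  P1: blocked at fork node Pw ∈ conditioning set.
  P2: blocked at fork node Pw ∈ conditioning set.
  P3: blocked at collider Am (neither it nor any descendant is in the conditioning set).
  P4: blocked at collider Tf (neither it nor any descendant is in the conditioning set).
{Pw} satisfies the backdoor criterion.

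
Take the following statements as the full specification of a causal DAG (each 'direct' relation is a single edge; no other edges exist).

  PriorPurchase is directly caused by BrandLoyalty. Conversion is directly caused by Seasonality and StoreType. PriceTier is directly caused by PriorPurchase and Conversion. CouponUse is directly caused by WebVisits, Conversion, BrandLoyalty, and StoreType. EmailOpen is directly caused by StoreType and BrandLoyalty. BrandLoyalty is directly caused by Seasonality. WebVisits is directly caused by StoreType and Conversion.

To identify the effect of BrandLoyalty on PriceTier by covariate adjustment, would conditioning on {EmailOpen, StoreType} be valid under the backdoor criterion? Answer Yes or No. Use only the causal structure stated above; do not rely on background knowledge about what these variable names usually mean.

Backdoor paths from BrandLoyalty to PriceTier (paths whose first edge points into BrandLoyalty):
  P1: BrandLoyalty <- Seasonality -> Conversion -> PriceTier
Condition 1 (no descendant of BrandLoyalty in the set): FAILS — EmailOpen is a descendant of BrandLoyalty.
Condition 2 (every backdoor path blocked by {EmailOpen, StoreType}):
  P1: open — no interior node is in the conditioning set.
{EmailOpen, StoreType} does not satisfy the backdoor criterion.

No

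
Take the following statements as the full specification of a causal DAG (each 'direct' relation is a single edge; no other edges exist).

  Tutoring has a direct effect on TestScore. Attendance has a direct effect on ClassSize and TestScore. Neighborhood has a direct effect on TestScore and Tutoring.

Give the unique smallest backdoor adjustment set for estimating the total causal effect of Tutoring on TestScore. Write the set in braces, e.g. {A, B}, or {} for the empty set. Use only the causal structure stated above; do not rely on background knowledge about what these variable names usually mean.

Variables eligible for adjustment (non-descendants of Tutoring, excluding Tutoring and TestScore): {Attendance, ClassSize, Neighborhood}.
Backdoor paths from Tutoring to TestScore:
  P1: Tutoring <- Neighborhood -> TestScore
The empty set is not sufficient: P1 (Tutoring <- Neighborhood -> TestScore) has no collider blocking it and no conditioned non-collider, so it is open.
Try {Neighborhood}:
  P1: blocked at fork node Neighborhood ∈ conditioning set.
{Neighborhood} contains no descendant of Tutoring and blocks every backdoor path.
No other singleton works — e.g. {Attendance} leaves P1 open — so {Neighborhood} is the unique smallest valid adjustment set.

{Neighborhood}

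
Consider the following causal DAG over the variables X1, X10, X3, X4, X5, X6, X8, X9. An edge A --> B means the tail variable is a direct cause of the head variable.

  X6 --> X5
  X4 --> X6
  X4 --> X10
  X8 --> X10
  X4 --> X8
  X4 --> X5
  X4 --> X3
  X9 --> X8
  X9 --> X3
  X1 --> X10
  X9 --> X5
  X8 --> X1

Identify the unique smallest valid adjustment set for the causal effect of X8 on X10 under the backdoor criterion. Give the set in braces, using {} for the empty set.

{X4}

Variables eligible for adjustment (non-descendants of X8, excluding X8 and X10): {X3, X4, X5, X6, X9}.
Backdoor paths from X8 to X10:
  P1: X8 <- X9 -> X5 <- X4 -> X10
  P2: X8 <- X9 -> X5 <- X6 <- X4 -> X10
  P3: X8 <- X9 -> X3 <- X4 -> X10
  P4: X8 <- X4 -> X10
The empty set is not sufficient: P4 (X8 <- X4 -> X10) has no collider blocking it and no conditioned non-collider, so it is open.
Try {X4}:
  P1: blocked at collider X5 (neither it nor any descendant is in the conditioning set).
  P2: blocked at collider X5 (neither it nor any descendant is in the conditioning set).
  P3: blocked at collider X3 (neither it nor any descendant is in the conditioning set).
  P4: blocked at fork node X4 ∈ conditioning set.
{X4} contains no descendant of X8 and blocks every backdoor path.
No other singleton works — e.g. {X9} leaves P4 open — so {X4} is the unique smallest valid adjustment set.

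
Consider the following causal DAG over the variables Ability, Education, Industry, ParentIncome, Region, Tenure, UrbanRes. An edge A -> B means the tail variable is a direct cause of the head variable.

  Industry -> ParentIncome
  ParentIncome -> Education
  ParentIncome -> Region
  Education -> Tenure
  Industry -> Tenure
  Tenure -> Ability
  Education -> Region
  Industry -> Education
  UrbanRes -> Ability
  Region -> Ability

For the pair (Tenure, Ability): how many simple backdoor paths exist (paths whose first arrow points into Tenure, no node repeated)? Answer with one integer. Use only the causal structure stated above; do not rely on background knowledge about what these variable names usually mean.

A backdoor path from Tenure to Ability is any simple undirected path whose first edge points into Tenure (i.e. leaves Tenure via a parent).
Parents of Tenure: {Education, Industry}.
Enumerating:
  P1: Tenure <- Industry -> ParentIncome -> Education -> Region -> Ability
  P2: Tenure <- Industry -> ParentIncome -> Region -> Ability
  P3: Tenure <- Industry -> Education <- ParentIncome -> Region -> Ability
  P4: Tenure <- Industry -> Education -> Region -> Ability
  P5: Tenure <- Education <- Industry -> ParentIncome -> Region -> Ability
  P6: Tenure <- Education <- ParentIncome -> Region -> Ability
  P7: Tenure <- Education -> Region -> Ability
That exhausts the simple backdoor paths. Count: 7.

7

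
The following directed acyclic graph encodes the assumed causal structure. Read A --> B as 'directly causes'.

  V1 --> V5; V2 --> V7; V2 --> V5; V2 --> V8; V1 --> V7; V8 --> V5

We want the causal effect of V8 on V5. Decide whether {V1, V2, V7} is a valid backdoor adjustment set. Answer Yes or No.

Backdoor paths from V8 to V5 (paths whose first edge points into V8):
  P1: V8 <- V2 -> V7 <- V1 -> V5
  P2: V8 <- V2 -> V5
Condition 1 (no descendant of V8 in the set): holds — descendants of V8 are {V5}; none are in {V1, V2, V7}.
Condition 2 (every backdoor path blocked by {V1, V2, V7}):
  P1: blocked at fork node V2 ∈ conditioning set.
  P2: blocked at fork node V2 ∈ conditioning set.
{V1, V2, V7} satisfies the backdoor criterion.

Yes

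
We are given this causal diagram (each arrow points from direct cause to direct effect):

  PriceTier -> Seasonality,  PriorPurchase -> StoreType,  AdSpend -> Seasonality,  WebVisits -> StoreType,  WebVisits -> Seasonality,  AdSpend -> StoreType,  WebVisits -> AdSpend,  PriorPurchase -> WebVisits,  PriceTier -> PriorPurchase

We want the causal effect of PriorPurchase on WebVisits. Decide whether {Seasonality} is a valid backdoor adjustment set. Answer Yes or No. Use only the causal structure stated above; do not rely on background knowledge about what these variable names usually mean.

Backdoor paths from PriorPurchase to WebVisits (paths whose first edge points into PriorPurchase):
  P1: PriorPurchase <- PriceTier -> Seasonality <- WebVisits
  P2: PriorPurchase <- PriceTier -> Seasonality <- AdSpend <- WebVisits
  P3: PriorPurchase <- PriceTier -> Seasonality <- AdSpend -> StoreType <- WebVisits
Condition 1 (no descendant of PriorPurchase in the set): FAILS — Seasonality is a descendant of PriorPurchase.
Condition 2 (every backdoor path blocked by {Seasonality}):
  P1: open — collider(s) Seasonality are conditioned on (or have a conditioned descendant) and no non-collider on the path is in the set.
  P2: open — collider(s) Seasonality are conditioned on (or have a conditioned descendant) and no non-collider on the path is in the set.
  P3: blocked at collider StoreType (neither it nor any descendant is in the conditioning set).
{Seasonality} does not satisfy the backdoor criterion.

No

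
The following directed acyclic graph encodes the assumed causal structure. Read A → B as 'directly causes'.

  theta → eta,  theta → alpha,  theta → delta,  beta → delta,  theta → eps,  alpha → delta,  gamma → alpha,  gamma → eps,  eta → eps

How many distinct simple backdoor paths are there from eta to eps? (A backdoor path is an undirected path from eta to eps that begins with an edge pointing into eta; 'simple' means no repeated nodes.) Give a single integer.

A backdoor path from eta to eps is any simple undirected path whose first edge points into eta (i.e. leaves eta via a parent).
Parents of eta: {theta}.
Enumerating:
  P1: eta <- theta -> eps
  P2: eta <- theta -> alpha <- gamma -> eps
  P3: eta <- theta -> delta <- alpha <- gamma -> eps
That exhausts the simple backdoor paths. Count: 3.

3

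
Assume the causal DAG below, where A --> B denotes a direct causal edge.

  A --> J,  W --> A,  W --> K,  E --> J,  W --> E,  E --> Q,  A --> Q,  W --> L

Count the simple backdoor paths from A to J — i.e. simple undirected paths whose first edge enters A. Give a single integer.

1

A backdoor path from A to J is any simple undirected path whose first edge points into A (i.e. leaves A via a parent).
Parents of A: {W}.
Enumerating:
  P1: A <- W -> E -> J
That exhausts the simple backdoor paths. Count: 1.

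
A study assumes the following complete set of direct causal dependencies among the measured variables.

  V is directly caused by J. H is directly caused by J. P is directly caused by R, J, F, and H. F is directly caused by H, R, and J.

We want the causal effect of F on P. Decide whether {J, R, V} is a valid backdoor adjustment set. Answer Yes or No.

Backdoor paths from F to P (paths whose first edge points into F):
  P1: F <- J -> H -> P
  P2: F <- J -> P
  P3: F <- R -> P
  P4: F <- H <- J -> P
  P5: F <- H -> P
Condition 1 (no descendant of F in the set): holds — descendants of F are {P}; none are in {J, R, V}.
Condition 2 (every backdoor path blocked by {J, R, V}):
  P1: blocked at fork node J ∈ conditioning set.
  P2: blocked at fork node J ∈ conditioning set.
  P3: blocked at fork node R ∈ conditioning set.
  P4: blocked at fork node J ∈ conditioning set.
  P5: open — no interior node is in the conditioning set.
{J, R, V} does not satisfy the backdoor criterion.

No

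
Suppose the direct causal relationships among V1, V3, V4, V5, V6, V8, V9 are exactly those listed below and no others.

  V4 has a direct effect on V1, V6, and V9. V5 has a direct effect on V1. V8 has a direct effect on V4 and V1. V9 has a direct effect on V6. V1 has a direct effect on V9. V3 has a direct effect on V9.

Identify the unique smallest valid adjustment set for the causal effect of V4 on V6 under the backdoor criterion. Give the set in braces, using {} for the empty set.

{V8}

Variables eligible for adjustment (non-descendants of V4, excluding V4 and V6): {V3, V5, V8}.
Backdoor paths from V4 to V6:
  P1: V4 <- V8 -> V1 -> V9 -> V6
The empty set is not sufficient: P1 (V4 <- V8 -> V1 -> V9 -> V6) has no collider blocking it and no conditioned non-collider, so it is open.
Try {V8}:
  P1: blocked at fork node V8 ∈ conditioning set.
{V8} contains no descendant of V4 and blocks every backdoor path.
No other singleton works — e.g. {V5} leaves P1 open — so {V8} is the unique smallest valid adjustment set.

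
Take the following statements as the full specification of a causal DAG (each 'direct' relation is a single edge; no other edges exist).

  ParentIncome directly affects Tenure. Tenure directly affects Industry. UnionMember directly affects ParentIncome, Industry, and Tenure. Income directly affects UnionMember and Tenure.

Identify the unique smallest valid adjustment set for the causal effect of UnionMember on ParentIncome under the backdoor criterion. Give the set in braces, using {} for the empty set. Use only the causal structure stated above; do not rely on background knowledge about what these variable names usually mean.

{}

Variables eligible for adjustment (non-descendants of UnionMember, excluding UnionMember and ParentIncome): {Income}.
Backdoor paths from UnionMember to ParentIncome:
  P1: UnionMember <- Income -> Tenure <- ParentIncome
Each backdoor path contains an unconditioned collider, so every path is already blocked with the empty conditioning set:
  P1: blocked at collider Tenure (neither it nor any descendant is in the conditioning set).
The empty set is therefore the unique smallest valid set.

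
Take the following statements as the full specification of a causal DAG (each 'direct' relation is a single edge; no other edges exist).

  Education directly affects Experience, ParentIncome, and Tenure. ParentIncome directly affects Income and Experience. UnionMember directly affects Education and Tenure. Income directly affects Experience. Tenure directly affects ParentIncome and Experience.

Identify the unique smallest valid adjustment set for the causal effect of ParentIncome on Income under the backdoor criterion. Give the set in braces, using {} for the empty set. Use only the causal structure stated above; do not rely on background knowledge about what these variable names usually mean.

Variables eligible for adjustment (non-descendants of ParentIncome, excluding ParentIncome and Income): {Education, Tenure, UnionMember}.
Backdoor paths from ParentIncome to Income:
  P1: ParentIncome <- Education <- UnionMember -> Tenure -> Experience <- Income
  P2: ParentIncome <- Education -> Tenure -> Experience <- Income
  P3: ParentIncome <- Education -> Experience <- Income
  P4: ParentIncome <- Tenure <- UnionMember -> Education -> Experience <- Income
  P5: ParentIncome <- Tenure <- Education -> Experience <- Income
  P6: ParentIncome <- Tenure -> Experience <- Income
Each backdoor path contains an unconditioned collider, so every path is already blocked with the empty conditioning set:
  P1: blocked at collider Experience (neither it nor any descendant is in the conditioning set).
  P2: blocked at collider Experience (neither it nor any descendant is in the conditioning set).
  P3: blocked at collider Experience (neither it nor any descendant is in the conditioning set).
  P4: blocked at collider Experience (neither it nor any descendant is in the conditioning set).
  P5: blocked at collider Experience (neither it nor any descendant is in the conditioning set).
  P6: blocked at collider Experience (neither it nor any descendant is in the conditioning set).
The empty set is therefore the unique smallest valid set.

{}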